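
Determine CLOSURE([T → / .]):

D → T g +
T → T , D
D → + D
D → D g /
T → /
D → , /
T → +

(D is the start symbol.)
To compute CLOSURE, for each item [A → α.Bβ] where B is a non-terminal, add [B → .γ] for all productions B → γ; repeat for the newly added items until nothing changes.

Start with: [T → / .]
The dot is at the end, so nothing is added.

CLOSURE = { [T → / .] }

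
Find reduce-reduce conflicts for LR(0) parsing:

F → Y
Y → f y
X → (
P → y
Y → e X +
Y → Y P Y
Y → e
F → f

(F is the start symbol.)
A reduce-reduce conflict occurs when an LR(0) state has two complete items [A → α .] and [B → β .] — both call for a reduction, and with no lookahead the parser cannot choose between them.

Augment with F' → F and build the canonical LR(0) collection (I0 = CLOSURE({[F' → . F]}), then GOTO on every symbol after a dot until no new states appear). It has 13 states:
  I0: { [F → . Y], [F → . f], [F' → . F], [Y → . Y P Y], [Y → . e X +], [Y → . e], [Y → . f y] }  — shift
  I1: { [F' → F .] }  — accept
  I2: { [F → Y .], [P → . y], [Y → Y . P Y] }  — shift, reduce
  I3: { [X → . (], [Y → e . X +], [Y → e .] }  — shift, reduce
  I4: { [F → f .], [Y → f . y] }  — shift, reduce
  I5: { [Y → f y .] }  — reduce
  I6: { [X → ( .] }  — reduce
  I7: { [Y → e X . +] }  — shift
  I8: { [Y → e X + .] }  — reduce
  I9: { [Y → . Y P Y], [Y → . e X +], [Y → . e], [Y → . f y], [Y → Y P . Y] }  — shift
  I10: { [P → y .] }  — reduce
  I11: { [P → . y], [Y → Y . P Y], [Y → Y P Y .] }  — shift, reduce
  I12: { [Y → f . y] }  — shift

No state contains more than one complete item.

Answer: No reduce-reduce conflicts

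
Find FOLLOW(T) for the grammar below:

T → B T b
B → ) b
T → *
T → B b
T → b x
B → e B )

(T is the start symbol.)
T is the start symbol, so $ ∈ FOLLOW(T).
In T → B T b: T is followed by b, add FIRST(b) \ {ε} = { 'b' }

Taking the union: FOLLOW(T) = { $, 'b' }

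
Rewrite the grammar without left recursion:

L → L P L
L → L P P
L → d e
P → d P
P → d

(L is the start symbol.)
L → d e L'
L' → P L L'
L' → P P L'
L' → ε
P → d P
P → d

L is directly left-recursive. The standard transformation for
  A → A α₁ | ... | A α_m | β₁ | ... | β_n
is
  A  → β₁ A' | ... | β_n A'
  A' → α₁ A' | ... | α_m A' | ε

L → d e becomes L → d e L'
L → L P L becomes L' → P L L'
L → L P P becomes L' → P P L'
Add L' → ε

Productions for other non-terminals are unchanged:
  P → d P
  P → d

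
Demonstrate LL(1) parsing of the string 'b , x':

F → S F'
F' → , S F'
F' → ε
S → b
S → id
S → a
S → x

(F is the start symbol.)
LL(1) parsing maintains a stack (initially the start symbol over $) and the input. At each step: if the stack top is a terminal, match it against the current input token; if it is a non-terminal N, replace it with the RHS of M[N, lookahead] (the unique production whose predict set contains the lookahead).

Stack is shown with the top on the left.

Stack     Input    Action
-------------------------
F $       b , x $  output F → S F'
S F' $    b , x $  output S → b
b F' $    b , x $  match 'b'
F' $      , x $    output F' → , S F'
, S F' $  , x $    match ','
S F' $    x $      output S → x
x F' $    x $      match 'x'
F' $      $        output F' → ε
$         $        accept

The string is accepted.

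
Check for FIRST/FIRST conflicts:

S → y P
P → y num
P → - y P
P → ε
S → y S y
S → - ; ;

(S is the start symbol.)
Yes. S → y P / S → y S y on { 'y' }

Productions for S:
  S → y P: FIRST = { 'y' }
  S → y S y: FIRST = { 'y' }
  S → - ; ;: FIRST = { '-' }
Productions for P:
  P → y num: FIRST = { 'y' }
  P → - y P: FIRST = { '-' }
  P → ε: FIRST = { ε }

Conflict for S: S → y P and S → y S y
  Overlap: { 'y' }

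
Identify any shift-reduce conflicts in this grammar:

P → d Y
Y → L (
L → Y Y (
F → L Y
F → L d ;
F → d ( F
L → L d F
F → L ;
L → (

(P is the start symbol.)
A shift-reduce conflict occurs when an LR(0) state has both:
  - a complete (reduce) item [A → α .] (dot at the end), and
  - a shift item [B → β . c γ] (dot before a terminal).

Augment with P' → P and build the canonical LR(0) collection (I0 = CLOSURE({[P' → . P]}), then GOTO on every symbol after a dot until no new states appear). It has 21 states:
  I0: { [P → . d Y], [P' → . P] }  — shift
  I1: { [P' → P .] }  — accept
  I2: { [L → . (], [L → . L d F], [L → . Y Y (], [P → d . Y], [Y → . L (] }  — shift
  I3: { [L → ( .] }  — reduce
  I4: { [L → L . d F], [Y → L . (] }  — shift
  I5: { [L → . (], [L → . L d F], [L → . Y Y (], [L → Y . Y (], [P → d Y .], [Y → . L (] }  — shift, reduce
  I6: { [L → . (], [L → . L d F], [L → . Y Y (], [L → Y . Y (], [L → Y Y . (], [Y → . L (] }  — shift
  I7: { [L → ( .], [L → Y Y ( .] }  — 2 reduces
  I8: { [Y → L ( .] }  — reduce
  I9: { [F → . L ;], [F → . L Y], [F → . L d ;], [F → . d ( F], [L → . (], [L → . L d F], [L → . Y Y (], [L → L d . F], [Y → . L (] }  — shift
  I10: { [L → L d F .] }  — reduce
  I11: { [F → L . ;], [F → L . Y], [F → L . d ;], [L → . (], [L → . L d F], [L → . Y Y (], [L → L . d F], [Y → . L (], [Y → L . (] }  — shift
  I12: { [L → . (], [L → . L d F], [L → . Y Y (], [L → Y . Y (], [Y → . L (] }  — shift
  I13: { [F → d . ( F] }  — shift
  I14: { [F → . L ;], [F → . L Y], [F → . L d ;], [F → . d ( F], [F → d ( . F], [L → . (], [L → . L d F], [L → . Y Y (], [Y → . L (] }  — shift
  I15: { [F → d ( F .] }  — reduce
  I16: { [L → ( .], [Y → L ( .] }  — 2 reduces
  I17: { [F → L ; .] }  — reduce
  I18: { [F → L Y .], [L → . (], [L → . L d F], [L → . Y Y (], [L → Y . Y (], [Y → . L (] }  — shift, reduce
  I19: { [F → . L ;], [F → . L Y], [F → . L d ;], [F → . d ( F], [F → L d . ;], [L → . (], [L → . L d F], [L → . Y Y (], [L → L d . F], [Y → . L (] }  — shift
  I20: { [F → L d ; .] }  — reduce

I5 contains reduce item [P → d Y .] and shift item [L → . (] — shift-reduce conflict.
I18 contains reduce item [F → L Y .] and shift item [L → . (] — shift-reduce conflict.

Answer: Yes — I5: [P → d Y .] vs [L → . (]; I18: [F → L Y .] vs [L → . (]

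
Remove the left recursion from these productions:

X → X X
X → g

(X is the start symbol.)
X → g X'
X' → X X'
X' → ε

X is directly left-recursive. The standard transformation for
  A → A α₁ | ... | A α_m | β₁ | ... | β_n
is
  A  → β₁ A' | ... | β_n A'
  A' → α₁ A' | ... | α_m A' | ε

X → g becomes X → g X'
X → X X becomes X' → X X'
Add X' → ε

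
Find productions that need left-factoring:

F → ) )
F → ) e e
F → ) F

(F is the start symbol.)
Yes, F has productions with common prefix ')'

Left-factoring is needed when two productions for the same non-terminal
share a common prefix on the right-hand side.

Productions for F:
  F → ) )
  F → ) e e
  F → ) F

Found common prefix ')' in productions for F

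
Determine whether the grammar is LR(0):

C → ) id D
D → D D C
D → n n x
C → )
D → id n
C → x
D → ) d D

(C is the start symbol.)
No. Shift-reduce conflict between [C → ) .] and [C → ) . id D]

Augment with C' → C and build the canonical LR(0) collection (I0 = CLOSURE({[C' → . C]}), then GOTO on every symbol after a dot until no new states appear). It has 17 states:
  I0: { [C → . ) id D], [C → . )], [C → . x], [C' → . C] }  — shift
  I1: { [C → ) . id D], [C → ) .] }  — shift, reduce
  I2: { [C' → C .] }  — accept
  I3: { [C → x .] }  — reduce
  I4: { [C → ) id . D], [D → . ) d D], [D → . D D C], [D → . id n], [D → . n n x] }  — shift
  I5: { [D → ) . d D] }  — shift
  I6: { [C → ) id D .], [D → . ) d D], [D → . D D C], [D → . id n], [D → . n n x], [D → D . D C] }  — shift, reduce
  I7: { [D → id . n] }  — shift
  I8: { [D → n . n x] }  — shift
  I9: { [D → n n . x] }  — shift
  I10: { [D → n n x .] }  — reduce
  I11: { [D → id n .] }  — reduce
  I12: { [C → . ) id D], [C → . )], [C → . x], [D → . ) d D], [D → . D D C], [D → . id n], [D → . n n x], [D → D . D C], [D → D D . C] }  — shift
  I13: { [C → ) . id D], [C → ) .], [D → ) . d D] }  — shift, reduce
  I14: { [D → D D C .] }  — reduce
  I15: { [D → ) d . D], [D → . ) d D], [D → . D D C], [D → . id n], [D → . n n x] }  — shift
  I16: { [D → ) d D .], [D → . ) d D], [D → . D D C], [D → . id n], [D → . n n x], [D → D . D C] }  — shift, reduce

Conflict in state I1:
  Shift-reduce conflict between [C → ) .] and [C → ) . id D]
So the grammar is NOT LR(0).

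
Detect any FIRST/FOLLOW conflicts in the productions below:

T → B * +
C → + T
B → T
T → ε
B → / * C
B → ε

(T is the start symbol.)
Nullable non-terminals: B, T.
FIRST sets used below: FIRST(T) = { '*', '/', ε }, FIRST(B) = { '*', '/', ε }

B: nullable alternative(s) B → T, B → ε; FOLLOW(B) = { '*' }
  B → T: FIRST \ {ε} = { '*', '/' } — overlaps FOLLOW(B) on { '*' }: CONFLICT
  B → / * C: FIRST \ {ε} = { '/' } — disjoint from FOLLOW(B)
  B → ε: FIRST \ {ε} = { } — disjoint from FOLLOW(B)

T: nullable alternative(s) T → ε; FOLLOW(T) = { $, '*' }
  T → B * +: FIRST \ {ε} = { '*', '/' } — overlaps FOLLOW(T) on { '*' }: CONFLICT
  T → ε: FIRST \ {ε} = { } — this is the only nullable alternative, skip

C has no nullable alternative, so no FIRST/FOLLOW check is needed there.

So the grammar has 2 FIRST/FOLLOW conflicts (marked CONFLICT above).

Answer: Yes. T → B '*' '+' with FOLLOW(T) on { '*' }; B → T with FOLLOW(B) on { '*' }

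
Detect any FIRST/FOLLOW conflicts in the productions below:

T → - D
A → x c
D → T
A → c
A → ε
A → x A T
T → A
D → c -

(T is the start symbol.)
Yes. T → '-' D with FOLLOW(T) on { '-' }; A → x c with FOLLOW(A) on { 'x' }; A → c with FOLLOW(A) on { 'c' }; A → x A T with FOLLOW(A) on { 'x' }; D → c '-' with FOLLOW(D) on { 'c' }

A FIRST/FOLLOW conflict occurs when a non-terminal N has a nullable alternative N → β (β ⇒* ε) and another alternative N → α with FIRST(α) ∩ FOLLOW(N) ≠ ∅: on such a lookahead the parser cannot decide between expanding α and letting N vanish via β.

Nullable non-terminals: A, D, T.
FIRST sets used below: FIRST(T) = { '-', 'c', 'x', ε }, FIRST(A) = { 'c', 'x', ε }

A: nullable alternative(s) A → ε; FOLLOW(A) = { $, '-', 'c', 'x' }
  A → x c: FIRST \ {ε} = { 'x' } — overlaps FOLLOW(A) on { 'x' }: CONFLICT
  A → c: FIRST \ {ε} = { 'c' } — overlaps FOLLOW(A) on { 'c' }: CONFLICT
  A → ε: FIRST \ {ε} = { } — this is the only nullable alternative, skip
  A → x A T: FIRST \ {ε} = { 'x' } — overlaps FOLLOW(A) on { 'x' }: CONFLICT

D: nullable alternative(s) D → T; FOLLOW(D) = { $, '-', 'c', 'x' }
  D → T: FIRST \ {ε} = { '-', 'c', 'x' } — this is the only nullable alternative, skip
  D → c -: FIRST \ {ε} = { 'c' } — overlaps FOLLOW(D) on { 'c' }: CONFLICT

T: nullable alternative(s) T → A; FOLLOW(T) = { $, '-', 'c', 'x' }
  T → - D: FIRST \ {ε} = { '-' } — overlaps FOLLOW(T) on { '-' }: CONFLICT
  T → A: FIRST \ {ε} = { 'c', 'x' } — this is the only nullable alternative, skip

So the grammar has 5 FIRST/FOLLOW conflicts (marked CONFLICT above).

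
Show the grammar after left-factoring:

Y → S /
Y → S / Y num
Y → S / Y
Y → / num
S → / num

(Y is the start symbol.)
Left-factoring transforms A → αβ₁ | αβ₂ into A → αA' and A' → β₁ | β₂
(α is the longest common prefix among the alternatives). Repeat until
no nonterminal has two alternatives with a common prefix.

Round 1: Y has alternatives sharing prefix 'S /'. Introduce Y': Y → S / Y'
  Add: Y' → ε
  Add: Y' → Y num
  Add: Y' → Y

Round 2: Y' has alternatives sharing prefix 'Y'. Introduce Y'': Y' → Y Y''
  Add: Y'' → num
  Add: Y'' → ε

No remaining common prefixes — done.

Resulting grammar:
Y → S / Y'
Y' → ε
Y' → Y Y''
Y'' → num
Y'' → ε
Y → / num
S → / num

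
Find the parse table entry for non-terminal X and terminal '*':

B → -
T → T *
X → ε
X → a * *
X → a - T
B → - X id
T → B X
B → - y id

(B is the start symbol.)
X → ε

To find M[X, '*'], we find productions for X where '*' is in the predict set (PREDICT(N → α) = (FIRST(α) \ {ε}) ∪ (FOLLOW(N) if α ⇒* ε)).

Relevant sets:
  FOLLOW(X) = { '*', 'id' }

X → ε: PREDICT = { '*', 'id' }
  '*' is in predict set, so this production goes in M[X, '*']
X → a * *: PREDICT = { 'a' }
X → a - T: PREDICT = { 'a' }

M[X, '*'] = X → ε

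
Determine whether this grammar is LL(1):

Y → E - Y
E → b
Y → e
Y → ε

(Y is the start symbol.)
Yes, the grammar is LL(1).

A grammar is LL(1) if for each non-terminal N with multiple productions, the predict sets of those productions are pairwise disjoint, where PREDICT(N → α) = (FIRST(α) \ {ε}) ∪ (FOLLOW(N) if α ⇒* ε).

Relevant sets:
  FIRST(E) = { 'b' }
  FOLLOW(Y) = { $ }

For Y:
  PREDICT(Y → E '-' Y) = { 'b' }
  PREDICT(Y → e) = { 'e' }
  PREDICT(Y → ε) = { $ }
E has a single production, so nothing to check there.

All predict sets are disjoint. The grammar IS LL(1).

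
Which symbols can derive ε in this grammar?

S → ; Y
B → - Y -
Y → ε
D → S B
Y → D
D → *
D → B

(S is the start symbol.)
{ 'Y' }

A non-terminal is nullable if it can derive ε (the empty string): either it has an ε-production, or it has a production whose right-hand side consists entirely of nullable non-terminals.

ε-productions: Y → ε
So Y is immediately nullable.
No further non-terminal can be added: every production for the remaining non-terminals contains a terminal or a non-nullable non-terminal.
Nullable = { 'Y' }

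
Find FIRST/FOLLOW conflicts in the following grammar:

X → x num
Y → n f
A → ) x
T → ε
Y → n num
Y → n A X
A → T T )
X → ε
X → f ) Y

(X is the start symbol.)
Nullable non-terminals: T, X.
T has a nullable alternative but only one production, so nothing to check.

X: nullable alternative(s) X → ε; FOLLOW(X) = { $ }
  X → x num: FIRST \ {ε} = { 'x' } — disjoint from FOLLOW(X)
  X → ε: FIRST \ {ε} = { } — this is the only nullable alternative, skip
  X → f ) Y: FIRST \ {ε} = { 'f' } — disjoint from FOLLOW(X)

A, Y have no nullable alternative, so no FIRST/FOLLOW check is needed there.

No FIRST/FOLLOW conflicts found.

Answer: No FIRST/FOLLOW conflicts.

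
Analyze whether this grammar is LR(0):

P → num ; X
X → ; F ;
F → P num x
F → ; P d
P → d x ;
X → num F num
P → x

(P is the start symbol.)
Augment with P' → P and build the canonical LR(0) collection (I0 = CLOSURE({[P' → . P]}), then GOTO on every symbol after a dot until no new states appear). It has 21 states:
  I0: { [P → . d x ;], [P → . num ; X], [P → . x], [P' → . P] }  — shift
  I1: { [P' → P .] }  — accept
  I2: { [P → d . x ;] }  — shift
  I3: { [P → num . ; X] }  — shift
  I4: { [P → x .] }  — reduce
  I5: { [P → num ; . X], [X → . ; F ;], [X → . num F num] }  — shift
  I6: { [F → . ; P d], [F → . P num x], [P → . d x ;], [P → . num ; X], [P → . x], [X → ; . F ;] }  — shift
  I7: { [P → num ; X .] }  — reduce
  I8: { [F → . ; P d], [F → . P num x], [P → . d x ;], [P → . num ; X], [P → . x], [X → num . F num] }  — shift
  I9: { [F → ; . P d], [P → . d x ;], [P → . num ; X], [P → . x] }  — shift
  I10: { [X → num F . num] }  — shift
  I11: { [F → P . num x] }  — shift
  I12: { [F → P num . x] }  — shift
  I13: { [F → P num x .] }  — reduce
  I14: { [X → num F num .] }  — reduce
  I15: { [F → ; P . d] }  — shift
  I16: { [F → ; P d .] }  — reduce
  I17: { [X → ; F . ;] }  — shift
  I18: { [X → ; F ; .] }  — reduce
  I19: { [P → d x . ;] }  — shift
  I20: { [P → d x ; .] }  — reduce

Every state is either a pure shift/goto state or contains exactly one complete item and nothing to shift — no conflicts. The grammar is LR(0).

Answer: Yes, the grammar is LR(0)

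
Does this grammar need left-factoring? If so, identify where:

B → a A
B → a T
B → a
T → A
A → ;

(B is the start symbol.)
Left-factoring is needed when two productions for the same non-terminal
share a common prefix on the right-hand side.

Productions for B:
  B → a A
  B → a T
  B → a

Found common prefix 'a' in productions for B

Answer: Yes, B has productions with common prefix 'a'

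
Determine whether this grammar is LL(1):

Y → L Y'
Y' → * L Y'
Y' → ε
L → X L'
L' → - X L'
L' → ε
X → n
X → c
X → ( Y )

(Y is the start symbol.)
A grammar is LL(1) if for each non-terminal N with multiple productions, the predict sets of those productions are pairwise disjoint, where PREDICT(N → α) = (FIRST(α) \ {ε}) ∪ (FOLLOW(N) if α ⇒* ε).

Relevant sets:
  FOLLOW(Y') = { $, ')' }
  FOLLOW(L') = { $, ')', '*' }

For Y':
  PREDICT(Y' → '*' L Y') = { '*' }
  PREDICT(Y' → ε) = { $, ')' }
For L':
  PREDICT(L' → '-' X L') = { '-' }
  PREDICT(L' → ε) = { $, ')', '*' }
For X:
  PREDICT(X → n) = { 'n' }
  PREDICT(X → c) = { 'c' }
  PREDICT(X → '(' Y ')') = { '(' }
Y, L have a single production, so nothing to check there.

All predict sets are disjoint. The grammar IS LL(1).

Answer: Yes, the grammar is LL(1).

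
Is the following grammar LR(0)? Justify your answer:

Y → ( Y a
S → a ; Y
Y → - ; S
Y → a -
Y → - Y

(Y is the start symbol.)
Yes, the grammar is LR(0)

A grammar is LR(0) if no state in the canonical LR(0) collection has:
  - both a shift item (dot before a terminal) and a complete item (shift-reduce conflict), or
  - two or more complete items (reduce-reduce conflict; the accept item [Y' → Y .] counts as a complete item here).

Augment with Y' → Y and build the canonical LR(0) collection (I0 = CLOSURE({[Y' → . Y]}), then GOTO on every symbol after a dot until no new states appear). It has 14 states:
  I0: { [Y → . ( Y a], [Y → . - ; S], [Y → . - Y], [Y → . a -], [Y' → . Y] }  — shift
  I1: { [Y → ( . Y a], [Y → . ( Y a], [Y → . - ; S], [Y → . - Y], [Y → . a -] }  — shift
  I2: { [Y → - . ; S], [Y → - . Y], [Y → . ( Y a], [Y → . - ; S], [Y → . - Y], [Y → . a -] }  — shift
  I3: { [Y' → Y .] }  — accept
  I4: { [Y → a . -] }  — shift
  I5: { [Y → a - .] }  — reduce
  I6: { [S → . a ; Y], [Y → - ; . S] }  — shift
  I7: { [Y → - Y .] }  — reduce
  I8: { [Y → - ; S .] }  — reduce
  I9: { [S → a . ; Y] }  — shift
  I10: { [S → a ; . Y], [Y → . ( Y a], [Y → . - ; S], [Y → . - Y], [Y → . a -] }  — shift
  I11: { [S → a ; Y .] }  — reduce
  I12: { [Y → ( Y . a] }  — shift
  I13: { [Y → ( Y a .] }  — reduce

Every state is either a pure shift/goto state or contains exactly one complete item and nothing to shift — no conflicts. The grammar is LR(0).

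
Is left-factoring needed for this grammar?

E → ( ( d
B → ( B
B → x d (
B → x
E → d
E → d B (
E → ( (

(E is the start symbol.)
Left-factoring is needed when two productions for the same non-terminal
share a common prefix on the right-hand side.

Productions for E:
  E → ( ( d
  E → d
  E → d B (
  E → ( (
Productions for B:
  B → ( B
  B → x d (
  B → x

Found common prefix '( (' in productions for E
Found common prefix 'd' in productions for E
Found common prefix 'x' in productions for B

Answer: Yes, E has productions with common prefix '( ('; E has productions with common prefix 'd'; B has productions with common prefix 'x'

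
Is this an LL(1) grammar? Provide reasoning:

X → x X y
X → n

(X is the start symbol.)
A grammar is LL(1) if for each non-terminal N with multiple productions, the predict sets of those productions are pairwise disjoint, where PREDICT(N → α) = (FIRST(α) \ {ε}) ∪ (FOLLOW(N) if α ⇒* ε).

For X:
  PREDICT(X → x X y) = { 'x' }
  PREDICT(X → n) = { 'n' }

All predict sets are disjoint. The grammar IS LL(1).

Answer: Yes, the grammar is LL(1).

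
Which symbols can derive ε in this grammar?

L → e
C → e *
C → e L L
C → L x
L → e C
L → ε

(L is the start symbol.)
A non-terminal is nullable if it can derive ε (the empty string): either it has an ε-production, or it has a production whose right-hand side consists entirely of nullable non-terminals.

ε-productions: L → ε
So L is immediately nullable.
No further non-terminal can be added: every production for the remaining non-terminals contains a terminal or a non-nullable non-terminal.
Nullable = { 'L' }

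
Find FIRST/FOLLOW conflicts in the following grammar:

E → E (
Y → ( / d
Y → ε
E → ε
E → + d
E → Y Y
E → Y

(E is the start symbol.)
Yes. E → E '(' with FOLLOW(E) on { '(' }; E → Y Y with FOLLOW(E) on { '(' }; E → Y with FOLLOW(E) on { '(' }; Y → '(' '/' d with FOLLOW(Y) on { '(' }

A FIRST/FOLLOW conflict occurs when a non-terminal N has a nullable alternative N → β (β ⇒* ε) and another alternative N → α with FIRST(α) ∩ FOLLOW(N) ≠ ∅: on such a lookahead the parser cannot decide between expanding α and letting N vanish via β.

Nullable non-terminals: E, Y.
FIRST sets used below: FIRST(E) = { '(', '+', ε }, FIRST(Y) = { '(', ε }

E: nullable alternative(s) E → ε, E → Y Y, E → Y; FOLLOW(E) = { $, '(' }
  E → E (: FIRST \ {ε} = { '(', '+' } — overlaps FOLLOW(E) on { '(' }: CONFLICT
  E → ε: FIRST \ {ε} = { } — disjoint from FOLLOW(E)
  E → + d: FIRST \ {ε} = { '+' } — disjoint from FOLLOW(E)
  E → Y Y: FIRST \ {ε} = { '(' } — overlaps FOLLOW(E) on { '(' }: CONFLICT
  E → Y: FIRST \ {ε} = { '(' } — overlaps FOLLOW(E) on { '(' }: CONFLICT

Y: nullable alternative(s) Y → ε; FOLLOW(Y) = { $, '(' }
  Y → ( / d: FIRST \ {ε} = { '(' } — overlaps FOLLOW(Y) on { '(' }: CONFLICT
  Y → ε: FIRST \ {ε} = { } — this is the only nullable alternative, skip

So the grammar has 4 FIRST/FOLLOW conflicts (marked CONFLICT above).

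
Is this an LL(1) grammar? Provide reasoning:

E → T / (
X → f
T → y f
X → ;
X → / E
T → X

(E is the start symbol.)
Yes, the grammar is LL(1).

A grammar is LL(1) if for each non-terminal N with multiple productions, the predict sets of those productions are pairwise disjoint, where PREDICT(N → α) = (FIRST(α) \ {ε}) ∪ (FOLLOW(N) if α ⇒* ε).

Relevant sets:
  FIRST(X) = { '/', ';', 'f' }

For X:
  PREDICT(X → f) = { 'f' }
  PREDICT(X → ';') = { ';' }
  PREDICT(X → '/' E) = { '/' }
For T:
  PREDICT(T → y f) = { 'y' }
  PREDICT(T → X) = { '/', ';', 'f' }
E has a single production, so nothing to check there.

All predict sets are disjoint. The grammar IS LL(1).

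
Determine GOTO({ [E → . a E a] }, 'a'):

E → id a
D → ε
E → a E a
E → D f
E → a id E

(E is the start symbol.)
{ [D → .], [E → . D f], [E → . a E a], [E → . a id E], [E → . id a], [E → a . E a] }

GOTO(I, 'a') = CLOSURE({ [A → αX.β] : [A → α.Xβ] ∈ I, X = 'a' })

Items with dot before 'a', with the dot advanced:
  [E → . a E a] → [E → a . E a]
Closure of the advanced items:
  [E → a . E a] has the dot before E: add [E → . id a], [E → . a E a], [E → . D f], [E → . a id E]
  [E → . D f] has the dot before D: add [D → .]

GOTO = { [D → .], [E → . D f], [E → . a E a], [E → . a id E], [E → . id a], [E → a . E a] }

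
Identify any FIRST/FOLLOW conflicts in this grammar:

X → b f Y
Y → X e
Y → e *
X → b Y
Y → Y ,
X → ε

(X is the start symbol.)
No FIRST/FOLLOW conflicts.

A FIRST/FOLLOW conflict occurs when a non-terminal N has a nullable alternative N → β (β ⇒* ε) and another alternative N → α with FIRST(α) ∩ FOLLOW(N) ≠ ∅: on such a lookahead the parser cannot decide between expanding α and letting N vanish via β.

Nullable non-terminals: X.

X: nullable alternative(s) X → ε; FOLLOW(X) = { $, 'e' }
  X → b f Y: FIRST \ {ε} = { 'b' } — disjoint from FOLLOW(X)
  X → b Y: FIRST \ {ε} = { 'b' } — disjoint from FOLLOW(X)
  X → ε: FIRST \ {ε} = { } — this is the only nullable alternative, skip

Y has no nullable alternative, so no FIRST/FOLLOW check is needed there.

No FIRST/FOLLOW conflicts found.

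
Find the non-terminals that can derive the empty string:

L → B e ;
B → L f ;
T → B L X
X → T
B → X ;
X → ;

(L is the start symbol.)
A non-terminal is nullable if it can derive ε (the empty string): either it has an ε-production, or it has a production whose right-hand side consists entirely of nullable non-terminals.

There are no ε-productions, so no non-terminal can derive ε.
No non-terminals are nullable.

Answer: None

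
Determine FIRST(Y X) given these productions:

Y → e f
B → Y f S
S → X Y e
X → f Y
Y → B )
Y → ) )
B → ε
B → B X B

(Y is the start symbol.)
{ ')', 'e', 'f' }

FIRST sets of the non-terminals involved (from the grammar, by fixed-point iteration):
  FIRST(Y) = { ')', 'e', 'f' }

To compute FIRST(Y X), process the symbols left to right:
Symbol Y is a non-terminal. Add FIRST(Y) \ {ε} = { ')', 'e', 'f' }
Y is not nullable (ε ∉ FIRST(Y)), so stop here.
FIRST(Y X) = { ')', 'e', 'f' }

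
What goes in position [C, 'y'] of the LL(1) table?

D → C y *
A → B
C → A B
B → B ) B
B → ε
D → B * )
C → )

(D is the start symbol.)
C → A B

To find M[C, 'y'], we find productions for C where 'y' is in the predict set (PREDICT(N → α) = (FIRST(α) \ {ε}) ∪ (FOLLOW(N) if α ⇒* ε)).

Relevant sets:
  FIRST(A) = { ')', ε }
  FIRST(B) = { ')', ε }
  FOLLOW(C) = { 'y' }

C → A B: PREDICT = { ')', 'y' }
  'y' is in predict set, so this production goes in M[C, 'y']
C → ): PREDICT = { ')' }

M[C, 'y'] = C → A B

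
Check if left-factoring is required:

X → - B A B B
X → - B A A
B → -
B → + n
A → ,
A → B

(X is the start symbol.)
Yes, X has productions with common prefix '- B A'

Left-factoring is needed when two productions for the same non-terminal
share a common prefix on the right-hand side.

Productions for X:
  X → - B A B B
  X → - B A A
Productions for B:
  B → -
  B → + n
Productions for A:
  A → ,
  A → B

Found common prefix '- B A' in productions for X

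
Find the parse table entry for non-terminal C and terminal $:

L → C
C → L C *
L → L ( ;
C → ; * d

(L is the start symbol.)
To find M[C, $], we find productions for C where $ is in the predict set (PREDICT(N → α) = (FIRST(α) \ {ε}) ∪ (FOLLOW(N) if α ⇒* ε)).

Relevant sets:
  FIRST(L) = { ';' }

C → L C *: PREDICT = { ';' }
C → ; * d: PREDICT = { ';' }

M[C, $] is empty (no production applies)

Answer: Empty (error entry)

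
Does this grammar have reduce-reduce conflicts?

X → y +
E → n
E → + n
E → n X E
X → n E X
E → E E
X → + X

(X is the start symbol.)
No reduce-reduce conflicts

A reduce-reduce conflict occurs when an LR(0) state has two complete items [A → α .] and [B → β .] — both call for a reduction, and with no lookahead the parser cannot choose between them.

Augment with X' → X and build the canonical LR(0) collection (I0 = CLOSURE({[X' → . X]}), then GOTO on every symbol after a dot until no new states appear). It has 18 states:
  I0: { [X → . + X], [X → . n E X], [X → . y +], [X' → . X] }  — shift
  I1: { [X → + . X], [X → . + X], [X → . n E X], [X → . y +] }  — shift
  I2: { [X' → X .] }  — accept
  I3: { [E → . + n], [E → . E E], [E → . n X E], [E → . n], [X → n . E X] }  — shift
  I4: { [X → y . +] }  — shift
  I5: { [X → y + .] }  — reduce
  I6: { [E → + . n] }  — shift
  I7: { [E → . + n], [E → . E E], [E → . n X E], [E → . n], [E → E . E], [X → . + X], [X → . n E X], [X → . y +], [X → n E . X] }  — shift
  I8: { [E → n . X E], [E → n .], [X → . + X], [X → . n E X], [X → . y +] }  — shift, reduce
  I9: { [E → . + n], [E → . E E], [E → . n X E], [E → . n], [E → n X . E] }  — shift
  I10: { [E → . + n], [E → . E E], [E → . n X E], [E → . n], [E → E . E], [E → n X E .] }  — shift, reduce
  I11: { [E → . + n], [E → . E E], [E → . n X E], [E → . n], [E → E . E], [E → E E .] }  — shift, reduce
  I12: { [E → + . n], [X → + . X], [X → . + X], [X → . n E X], [X → . y +] }  — shift
  I13: { [X → n E X .] }  — reduce
  I14: { [E → . + n], [E → . E E], [E → . n X E], [E → . n], [E → n . X E], [E → n .], [X → . + X], [X → . n E X], [X → . y +], [X → n . E X] }  — shift, reduce
  I15: { [X → + X .] }  — reduce
  I16: { [E → + n .], [E → . + n], [E → . E E], [E → . n X E], [E → . n], [X → n . E X] }  — shift, reduce
  I17: { [E → + n .] }  — reduce

No state contains more than one complete item.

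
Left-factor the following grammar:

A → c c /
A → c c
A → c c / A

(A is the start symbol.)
A → c c A'
A' → / A''
A'' → ε
A'' → A
A' → ε

Left-factoring transforms A → αβ₁ | αβ₂ into A → αA' and A' → β₁ | β₂
(α is the longest common prefix among the alternatives). Repeat until
no nonterminal has two alternatives with a common prefix.

Round 1: A has alternatives sharing prefix 'c c'. Introduce A': A → c c A'
  Add: A' → /
  Add: A' → ε
  Add: A' → / A

Round 2: A' has alternatives sharing prefix '/'. Introduce A'': A' → / A''
  Add: A'' → ε
  Add: A'' → A

No remaining common prefixes — done.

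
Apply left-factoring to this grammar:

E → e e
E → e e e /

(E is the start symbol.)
Left-factoring transforms A → αβ₁ | αβ₂ into A → αA' and A' → β₁ | β₂
(α is the longest common prefix among the alternatives). Repeat until
no nonterminal has two alternatives with a common prefix.

Round 1: E has alternatives sharing prefix 'e e'. Introduce E': E → e e E'
  Add: E' → ε
  Add: E' → e /

No remaining common prefixes — done.

Resulting grammar:
E → e e E'
E' → ε
E' → e /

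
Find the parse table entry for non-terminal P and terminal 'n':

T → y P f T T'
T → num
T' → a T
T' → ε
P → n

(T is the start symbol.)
P → n

To find M[P, 'n'], we find productions for P where 'n' is in the predict set (PREDICT(N → α) = (FIRST(α) \ {ε}) ∪ (FOLLOW(N) if α ⇒* ε)).

P → n: PREDICT = { 'n' }
  'n' is in predict set, so this production goes in M[P, 'n']

M[P, 'n'] = P → n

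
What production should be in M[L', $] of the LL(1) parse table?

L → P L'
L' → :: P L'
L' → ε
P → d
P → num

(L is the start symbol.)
L' → ε

To find M[L', $], we find productions for L' where $ is in the predict set (PREDICT(N → α) = (FIRST(α) \ {ε}) ∪ (FOLLOW(N) if α ⇒* ε)).

Relevant sets:
  FOLLOW(L') = { $ }

L' → :: P L': PREDICT = { '::' }
L' → ε: PREDICT = { $ }
  $ is in predict set, so this production goes in M[L', $]

M[L', $] = L' → ε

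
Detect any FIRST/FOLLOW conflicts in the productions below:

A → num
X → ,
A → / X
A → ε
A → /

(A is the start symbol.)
A FIRST/FOLLOW conflict occurs when a non-terminal N has a nullable alternative N → β (β ⇒* ε) and another alternative N → α with FIRST(α) ∩ FOLLOW(N) ≠ ∅: on such a lookahead the parser cannot decide between expanding α and letting N vanish via β.

Nullable non-terminals: A.

A: nullable alternative(s) A → ε; FOLLOW(A) = { $ }
  A → num: FIRST \ {ε} = { 'num' } — disjoint from FOLLOW(A)
  A → / X: FIRST \ {ε} = { '/' } — disjoint from FOLLOW(A)
  A → ε: FIRST \ {ε} = { } — this is the only nullable alternative, skip
  A → /: FIRST \ {ε} = { '/' } — disjoint from FOLLOW(A)

X has no nullable alternative, so no FIRST/FOLLOW check is needed there.

No FIRST/FOLLOW conflicts found.

Answer: No FIRST/FOLLOW conflicts.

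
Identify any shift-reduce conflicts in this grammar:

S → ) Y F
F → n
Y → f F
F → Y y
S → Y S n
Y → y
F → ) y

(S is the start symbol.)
No shift-reduce conflicts

Augment with S' → S and build the canonical LR(0) collection (I0 = CLOSURE({[S' → . S]}), then GOTO on every symbol after a dot until no new states appear). It has 16 states:
  I0: { [S → . ) Y F], [S → . Y S n], [S' → . S], [Y → . f F], [Y → . y] }  — shift
  I1: { [S → ) . Y F], [Y → . f F], [Y → . y] }  — shift
  I2: { [S' → S .] }  — accept
  I3: { [S → . ) Y F], [S → . Y S n], [S → Y . S n], [Y → . f F], [Y → . y] }  — shift
  I4: { [F → . ) y], [F → . Y y], [F → . n], [Y → . f F], [Y → . y], [Y → f . F] }  — shift
  I5: { [Y → y .] }  — reduce
  I6: { [F → ) . y] }  — shift
  I7: { [Y → f F .] }  — reduce
  I8: { [F → Y . y] }  — shift
  I9: { [F → n .] }  — reduce
  I10: { [F → Y y .] }  — reduce
  I11: { [F → ) y .] }  — reduce
  I12: { [S → Y S . n] }  — shift
  I13: { [S → Y S n .] }  — reduce
  I14: { [F → . ) y], [F → . Y y], [F → . n], [S → ) Y . F], [Y → . f F], [Y → . y] }  — shift
  I15: { [S → ) Y F .] }  — reduce

No state contains both a complete item and a shift item.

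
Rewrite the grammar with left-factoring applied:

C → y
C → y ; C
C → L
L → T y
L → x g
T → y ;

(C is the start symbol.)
Left-factoring transforms A → αβ₁ | αβ₂ into A → αA' and A' → β₁ | β₂
(α is the longest common prefix among the alternatives). Repeat until
no nonterminal has two alternatives with a common prefix.

Round 1: C has alternatives sharing prefix 'y'. Introduce C': C → y C'
  Add: C' → ε
  Add: C' → ; C

No remaining common prefixes — done.

Resulting grammar:
C → y C'
C' → ε
C' → ; C
C → L
L → T y
L → x g
T → y ;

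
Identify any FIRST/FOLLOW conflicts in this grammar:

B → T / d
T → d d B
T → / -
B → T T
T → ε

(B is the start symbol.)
Yes. B → T '/' d with FOLLOW(B) on { '/', 'd' }; T → d d B with FOLLOW(T) on { 'd' }; T → '/' '-' with FOLLOW(T) on { '/' }

Nullable non-terminals: B, T.
FIRST sets used below: FIRST(T) = { '/', 'd', ε }

B: nullable alternative(s) B → T T; FOLLOW(B) = { $, '/', 'd' }
  B → T / d: FIRST \ {ε} = { '/', 'd' } — overlaps FOLLOW(B) on { '/', 'd' }: CONFLICT
  B → T T: FIRST \ {ε} = { '/', 'd' } — this is the only nullable alternative, skip

T: nullable alternative(s) T → ε; FOLLOW(T) = { $, '/', 'd' }
  T → d d B: FIRST \ {ε} = { 'd' } — overlaps FOLLOW(T) on { 'd' }: CONFLICT
  T → / -: FIRST \ {ε} = { '/' } — overlaps FOLLOW(T) on { '/' }: CONFLICT
  T → ε: FIRST \ {ε} = { } — this is the only nullable alternative, skip

So the grammar has 3 FIRST/FOLLOW conflicts (marked CONFLICT above).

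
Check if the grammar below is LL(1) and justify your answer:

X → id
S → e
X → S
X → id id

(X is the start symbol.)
A grammar is LL(1) if for each non-terminal N with multiple productions, the predict sets of those productions are pairwise disjoint, where PREDICT(N → α) = (FIRST(α) \ {ε}) ∪ (FOLLOW(N) if α ⇒* ε).

Relevant sets:
  FIRST(S) = { 'e' }

For X:
  PREDICT(X → id) = { 'id' }
  PREDICT(X → S) = { 'e' }
  PREDICT(X → id id) = { 'id' }
S has a single production, so nothing to check there.

Conflict found: Predict set conflict for X: { 'id' }
The grammar is NOT LL(1).

Answer: No. Predict set conflict for X: { 'id' }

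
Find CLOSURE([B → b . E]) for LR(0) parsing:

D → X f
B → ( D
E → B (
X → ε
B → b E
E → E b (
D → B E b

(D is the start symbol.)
{ [B → . ( D], [B → . b E], [B → b . E], [E → . B (], [E → . E b (] }

Start with: [B → b . E]
  [B → b . E] has the dot before E: add [E → . B (], [E → . E b (]
  [E → . B (] has the dot before B: add [B → . ( D], [B → . b E]
No further items can be added.

CLOSURE = { [B → . ( D], [B → . b E], [B → b . E], [E → . B (], [E → . E b (] }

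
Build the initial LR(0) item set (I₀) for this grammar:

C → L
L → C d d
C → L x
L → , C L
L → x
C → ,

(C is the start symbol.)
First, augment the grammar with C' → C
I₀ = CLOSURE({ [C' → . C] }):
  [C' → . C] has the dot before C: add [C → . L], [C → . L x], [C → . ,]
  [C → . L] has the dot before L: add [L → . C d d], [L → . , C L], [L → . x]
No further items can be added.

I₀ = { [C → . ,], [C → . L x], [C → . L], [C' → . C], [L → . , C L], [L → . C d d], [L → . x] }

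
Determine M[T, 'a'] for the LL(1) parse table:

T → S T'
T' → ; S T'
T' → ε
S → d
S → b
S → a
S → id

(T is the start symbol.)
To find M[T, 'a'], we find productions for T where 'a' is in the predict set (PREDICT(N → α) = (FIRST(α) \ {ε}) ∪ (FOLLOW(N) if α ⇒* ε)).

Relevant sets:
  FIRST(S) = { 'a', 'b', 'd', 'id' }

T → S T': PREDICT = { 'a', 'b', 'd', 'id' }
  'a' is in predict set, so this production goes in M[T, 'a']

M[T, 'a'] = T → S T'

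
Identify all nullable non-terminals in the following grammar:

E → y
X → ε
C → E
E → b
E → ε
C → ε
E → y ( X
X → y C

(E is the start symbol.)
A non-terminal is nullable if it can derive ε (the empty string): either it has an ε-production, or it has a production whose right-hand side consists entirely of nullable non-terminals.

ε-productions: X → ε, E → ε, C → ε
So X, E, C are immediately nullable.
Every non-terminal is now nullable.
Nullable = { 'C', 'E', 'X' }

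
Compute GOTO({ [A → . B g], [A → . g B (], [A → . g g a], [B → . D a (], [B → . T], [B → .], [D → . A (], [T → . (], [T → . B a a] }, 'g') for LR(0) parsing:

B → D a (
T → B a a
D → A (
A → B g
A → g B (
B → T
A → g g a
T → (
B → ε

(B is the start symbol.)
GOTO(I, 'g') = CLOSURE({ [A → αX.β] : [A → α.Xβ] ∈ I, X = 'g' })

Items with dot before 'g', with the dot advanced:
  [A → . g B (] → [A → g . B (]
  [A → . g g a] → [A → g . g a]
Closure of the advanced items:
  [A → g . B (] has the dot before B: add [B → . D a (], [B → . T], [B → .]
  [B → . D a (] has the dot before D: add [D → . A (]
  [B → . T] has the dot before T: add [T → . B a a], [T → . (]
  [D → . A (] has the dot before A: add [A → . B g], [A → . g B (], [A → . g g a]

GOTO = { [A → . B g], [A → . g B (], [A → . g g a], [A → g . B (], [A → g . g a], [B → . D a (], [B → . T], [B → .], [D → . A (], [T → . (], [T → . B a a] }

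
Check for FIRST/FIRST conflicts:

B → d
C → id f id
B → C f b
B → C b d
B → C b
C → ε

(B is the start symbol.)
A FIRST/FIRST conflict occurs when two productions N → α and N → β for the same non-terminal have FIRST(α) ∩ FIRST(β) ≠ ∅ (with ε ∈ FIRST of a nullable right-hand side, so two nullable alternatives also conflict).

FIRST sets of the non-terminals at (or reachable through a nullable prefix from) the front of some alternative:
  FIRST(C) = { 'id', ε }

Productions for B:
  B → d: FIRST = { 'd' }
  B → C f b: FIRST = { 'f', 'id' }
  B → C b d: FIRST = { 'b', 'id' }
  B → C b: FIRST = { 'b', 'id' }
Productions for C:
  C → id f id: FIRST = { 'id' }
  C → ε: FIRST = { ε }

Conflict for B: B → C f b and B → C b d
  Overlap: { 'id' }
Conflict for B: B → C f b and B → C b
  Overlap: { 'id' }
Conflict for B: B → C b d and B → C b
  Overlap: { 'b', 'id' }

Answer: Yes. B → C f b / B → C b d on { 'id' }; B → C f b / B → C b on { 'id' }; B → C b d / B → C b on { 'b', 'id' }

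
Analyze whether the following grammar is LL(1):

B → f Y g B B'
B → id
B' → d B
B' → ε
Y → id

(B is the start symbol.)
A grammar is LL(1) if for each non-terminal N with multiple productions, the predict sets of those productions are pairwise disjoint, where PREDICT(N → α) = (FIRST(α) \ {ε}) ∪ (FOLLOW(N) if α ⇒* ε).

Relevant sets:
  FOLLOW(B') = { $, 'd' }

For B:
  PREDICT(B → f Y g B B') = { 'f' }
  PREDICT(B → id) = { 'id' }
For B':
  PREDICT(B' → d B) = { 'd' }
  PREDICT(B' → ε) = { $, 'd' }
Y has a single production, so nothing to check there.

Conflict found: Predict set conflict for B': { 'd' }
The grammar is NOT LL(1).

Answer: No. Predict set conflict for B': { 'd' }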